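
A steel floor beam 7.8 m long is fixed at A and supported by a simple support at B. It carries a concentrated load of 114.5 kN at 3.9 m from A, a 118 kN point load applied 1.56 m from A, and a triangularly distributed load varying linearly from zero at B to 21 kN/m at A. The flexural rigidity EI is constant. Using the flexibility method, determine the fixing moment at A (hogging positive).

M_A = 385.2 kN·m

Remove the prop at B; the released (primary) structure is a cantilever built in at A.
Downward deflection at the released point B due to the loads:
  point load 114.5 at a = 3.9: Pa²(3L − a)/(6EI) = 5660/EI
  point load 118 at a = 1.56: Pa²(3L − a)/(6EI) = 1045/EI
  triangular load, peak 21 at the fixed end: w₀L⁴/(30EI) = 2591/EI
  δ_0 = 9296/EI
Tip deflection under a unit load at B: L³/(3EI) = 158.2/EI.
Compatibility at B: δ_0 − R_B·δ_{BB} = 0, so R_B = 9296/158.2 = 58.77 kN.
Moment equilibrium about A: M_A = Σ(load moments about A) − R_B·L = 843.6 − 58.77×7.8 = 385.2 kN·m.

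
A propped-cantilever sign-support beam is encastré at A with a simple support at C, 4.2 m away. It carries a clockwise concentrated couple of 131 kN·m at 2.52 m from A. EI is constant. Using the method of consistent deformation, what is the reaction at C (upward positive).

Take the reaction at C as the redundant and release it; the primary structure is a cantilever fixed at A.
Downward deflection at the released point C due to the loads:
  clockwise couple 131 at a = 2.52: M₀a(2L − a)/(2EI) = 970.6/EI
Flexibility coefficient — unit upward force at C: δ_{CC} = L³/(3EI) = 24.7/EI.
The prop prevents deflection at C: R_C = δ_0/δ_{CC} = 970.6/24.7 = 39.3 kN.

R_C = 39.3 kN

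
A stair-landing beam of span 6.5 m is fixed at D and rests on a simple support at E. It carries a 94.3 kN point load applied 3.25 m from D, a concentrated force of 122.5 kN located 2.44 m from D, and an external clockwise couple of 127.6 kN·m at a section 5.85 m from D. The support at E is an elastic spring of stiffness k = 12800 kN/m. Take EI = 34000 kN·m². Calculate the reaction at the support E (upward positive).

R_E = 78.98 kN

Remove the prop at E; the released (primary) structure is a cantilever built in at D.
Downward deflection at the released point E due to the loads:
  point load 94.3 at a = 3.25: Pa²(3L − a)/(6EI) = 2698/EI
  point load 122.5 at a = 2.44: Pa²(3L − a)/(6EI) = 2074/EI
  clockwise couple 127.6 at a = 5.85: M₀a(2L − a)/(2EI) = 2669/EI
  δ_0 = 7440/EI
Flexibility coefficient — unit upward force at E: δ_{EE} = L³/(3EI) = 91.54/EI.
With EI = 34000 kN·m²: δ_0 = 0.21882 m and δ_{EE} = 0.002692 m/kN.
Compatibility — the spring shortens by R_E/k under the reaction it provides: δ_0 − R_E·δ_{EE} = R_E/k. With 1/k = 0.000078 m/kN, R_E = δ_0 / (δ_{EE} + 1/k) = 0.21882 / (0.002692 + 0.000078) = 78.98 kN.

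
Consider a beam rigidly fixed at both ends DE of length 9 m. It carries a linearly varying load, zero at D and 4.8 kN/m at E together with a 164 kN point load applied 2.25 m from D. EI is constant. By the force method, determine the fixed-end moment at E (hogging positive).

M_E = 88.63 kN·m

Release both end moments; the primary structure is a simply-supported span DE with redundants M_D and M_E.
End rotations of the released simple span under the applied load (×1/EI):
  at D: triangular load, peak 4.8: 7w₀L³/(360EI) = 68.04/EI
  at E: triangular load, peak 4.8: w₀L³/(45EI) = 77.76/EI
  at D: point load 164 at a = 2.25: Pab(L + b)/(6LEI) = 726.5/EI
  at E: point load 164 at a = 2.25: Pab(L + a)/(6LEI) = 518.9/EI
  θ_D0 = 794.5/EI,  θ_E0 = 596.7/EI
Flexibility coefficients: a unit moment at one end gives L/(3EI) there and L/(6EI) at the far end, so f₁₁ = f₂₂ = 3/EI and f₁₂ = f₂₁ = 1.5/EI.
Compatibility — zero rotation at each built-in end:
  3 M_D + 1.5 M_E = 794.5
  1.5 M_D + 3 M_E = 596.7
Solving the pair gives M_D = 220.5 kN·m and M_E = 88.63 kN·m (hogging).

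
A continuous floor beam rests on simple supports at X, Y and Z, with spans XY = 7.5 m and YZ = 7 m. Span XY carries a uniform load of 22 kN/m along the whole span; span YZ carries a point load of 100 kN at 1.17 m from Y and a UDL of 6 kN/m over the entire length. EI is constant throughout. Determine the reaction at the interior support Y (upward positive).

R_Y = 225.7 kN

Take M_Y as the redundant. Released structure: two simple spans XY and YZ with a hinge at Y.
Rotations at Y on the released spans (each span's end-slope, ×1/EI):
  span XY: UDL 22: wL³/(24EI) = 386.7/EI
  span YZ: point load 100 at a = 1.17: Pab(L + b)/(6LEI) = 208.4/EI
  span YZ: UDL 6: wL³/(24EI) = 85.75/EI
  relative rotation θ_0 = (386.7 + 294.1)/EI = 680.8/EI
A unit hogging moment at Y produces rotation L₁/(3EI) + L₂/(3EI) = 4.833/EI.
Slope continuity at Y: θ_0 = M_Y·4.833/EI, so M_Y = 680.8/4.833 = 140.9 kN·m (hogging).
Span XY, ΣM about X with M_Y applied at Y: R_Y^{XY}·7.5 = 618.8 + 140.9, so R_Y^{XY} = 101.3 kN and R_X = 165 − 101.3 = 63.72 kN.
Span YZ, ΣM about Z: R_Y^{YZ}·7 = 730 + 140.9, so R_Y^{YZ} = 124.4 kN and R_Z = 142 − 124.4 = 17.59 kN.
R_Y = 101.3 + 124.4 = 225.7 kN.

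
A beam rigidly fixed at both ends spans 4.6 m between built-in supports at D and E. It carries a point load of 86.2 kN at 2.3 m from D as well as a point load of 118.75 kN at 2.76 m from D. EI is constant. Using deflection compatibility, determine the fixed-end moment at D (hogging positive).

M_D = 102 kN·m

Release both end moments; the primary structure is a simply-supported span DE with redundants M_D and M_E.
On the primary (simply-supported) span, the end slopes from the loading are:
  at D: point load 86.2 at a = 2.3: Pab(L + b)/(6LEI) = 114/EI
  at E: point load 86.2 at a = 2.3: Pab(L + a)/(6LEI) = 114/EI
  at D: point load 118.75 at a = 2.76: Pab(L + b)/(6LEI) = 140.7/EI
  at E: point load 118.75 at a = 2.76: Pab(L + a)/(6LEI) = 160.8/EI
  θ_D0 = 254.7/EI,  θ_E0 = 274.8/EI
Flexibility coefficients: a unit moment at one end gives L/(3EI) there and L/(6EI) at the far end, so f₁₁ = f₂₂ = 1.533/EI and f₁₂ = f₂₁ = 0.7667/EI.
Compatibility — zero rotation at each built-in end:
  1.533 M_D + 0.7667 M_E = 254.7
  0.7667 M_D + 1.533 M_E = 274.8
Solving the pair gives M_D = 102 kN·m and M_E = 128.2 kN·m (hogging).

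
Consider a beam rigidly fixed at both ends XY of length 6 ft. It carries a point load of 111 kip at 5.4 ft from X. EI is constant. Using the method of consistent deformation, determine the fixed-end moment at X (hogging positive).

M_X = 5.994 kip·ft

Release both end moments; the primary structure is a simply-supported span XY with redundants M_X and M_Y.
Simple-span end rotations at X and Y under the given loads:
  at X: point load 111 at a = 5.4: Pab(L + b)/(6LEI) = 65.93/EI
  at Y: point load 111 at a = 5.4: Pab(L + a)/(6LEI) = 113.9/EI
  θ_X0 = 65.93/EI,  θ_Y0 = 113.9/EI
Flexibility coefficients: a unit moment at one end gives L/(3EI) there and L/(6EI) at the far end, so f₁₁ = f₂₂ = 2/EI and f₁₂ = f₂₁ = 1/EI.
Compatibility — zero rotation at each built-in end:
  2 M_X + 1 M_Y = 65.93
  1 M_X + 2 M_Y = 113.9
Solving the pair gives M_X = 5.994 kip·ft and M_Y = 53.95 kip·ft (hogging).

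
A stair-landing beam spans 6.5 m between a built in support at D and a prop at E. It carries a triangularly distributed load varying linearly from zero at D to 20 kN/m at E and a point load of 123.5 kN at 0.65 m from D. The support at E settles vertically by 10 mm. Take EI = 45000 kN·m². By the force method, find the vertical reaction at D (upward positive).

R_D = 155.9 kN

Remove the prop at E; the released (primary) structure is a cantilever built in at D.
Downward deflection at the released point E due to the loads:
  triangular load, peak 20 at the free end: 11w₀L⁴/(120EI) = 3273/EI
  point load 123.5 at a = 0.65: Pa²(3L − a)/(6EI) = 163.9/EI
  δ_0 = 3437/EI
Flexibility coefficient — unit upward force at E: δ_{EE} = L³/(3EI) = 91.54/EI.
With EI = 45000 kN·m²: δ_0 = 0.076368 m and δ_{EE} = 0.002034 m/kN.
Compatibility — the beam at E must follow the support down by 0.01 m: δ_0 − R_E·δ_{EE} = 0.01, so R_E = (0.076368 − 0.01)/0.002034 = 32.62 kN.
Vertical equilibrium: R_D = ΣP − R_E = 188.5 − 32.62 = 155.9 kN.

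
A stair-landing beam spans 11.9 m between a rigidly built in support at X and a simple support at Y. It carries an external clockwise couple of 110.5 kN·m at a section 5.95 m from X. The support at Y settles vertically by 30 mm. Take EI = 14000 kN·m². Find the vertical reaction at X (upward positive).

Release the roller at Y. Primary structure: cantilever fixed at X.
Downward deflection at the released point Y due to the loads:
  clockwise couple 110.5 at a = 5.95: M₀a(2L − a)/(2EI) = 5868/EI
Tip deflection under a unit load at Y: L³/(3EI) = 561.7/EI.
With EI = 14000 kN·m²: δ_0 = 0.41914 m and δ_{YY} = 0.040123 m/kN.
Compatibility — the beam at Y must follow the support down by 0.03 m: δ_0 − R_Y·δ_{YY} = 0.03, so R_Y = (0.41914 − 0.03)/0.040123 = 9.699 kN.
Vertical equilibrium: R_X = ΣP − R_Y = 0 − 9.699 = -9.699 kN.

R_X = -9.699 kN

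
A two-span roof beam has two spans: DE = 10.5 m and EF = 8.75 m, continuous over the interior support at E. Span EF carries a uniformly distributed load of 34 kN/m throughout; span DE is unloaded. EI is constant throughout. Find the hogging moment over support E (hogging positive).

Release continuity at E by inserting a hinge; the redundant is the internal moment M_E. The primary structure is two simply-supported spans DE and EF.
Discontinuity in slope at E on the released structure — sum the simple-span end rotations:
  span EF: UDL 34: wL³/(24EI) = 949.1/EI
  relative rotation θ_0 = (0 + 949.1)/EI = 949.1/EI
A unit hogging moment at E produces rotation L₁/(3EI) + L₂/(3EI) = 6.417/EI.
Compatibility: M_E·(L₁+L₂)/(3EI) = θ_0, giving M_E = 147.9 kN·m (hogging).

M_E = 147.9 kN·m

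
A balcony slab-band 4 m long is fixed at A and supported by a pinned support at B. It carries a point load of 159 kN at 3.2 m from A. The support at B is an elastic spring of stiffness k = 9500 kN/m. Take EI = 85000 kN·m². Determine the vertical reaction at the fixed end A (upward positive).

R_A = 80.14 kN

Choose R_B as the redundant. The primary structure is the cantilever fixed at A.
Free-end deflection of the primary structure under the applied loading (downward +):
  point load 159 at a = 3.2: Pa²(3L − a)/(6EI) = 2388/EI
Tip deflection under a unit load at B: L³/(3EI) = 21.33/EI.
With EI = 85000 kN·m²: δ_0 = 0.028094 m and δ_{BB} = 0.000251 m/kN.
Compatibility — the spring shortens by R_B/k under the reaction it provides: δ_0 − R_B·δ_{BB} = R_B/k. With 1/k = 0.000105 m/kN, R_B = δ_0 / (δ_{BB} + 1/k) = 0.028094 / (0.000251 + 0.000105) = 78.86 kN.
Vertical equilibrium: R_A = ΣP − R_B = 159 − 78.86 = 80.14 kN.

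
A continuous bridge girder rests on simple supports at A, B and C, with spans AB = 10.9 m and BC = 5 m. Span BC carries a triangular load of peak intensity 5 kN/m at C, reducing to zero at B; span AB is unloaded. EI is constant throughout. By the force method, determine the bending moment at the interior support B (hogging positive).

Insert a hinge at B; M_B is the redundant, and each span becomes simply supported.
Discontinuity in slope at B on the released structure — sum the simple-span end rotations:
  span BC: triangular load, peak 5: 7w₀L³/(360EI) = 12.15/EI
  relative rotation θ_0 = (0 + 12.15)/EI = 12.15/EI
A unit hogging moment at B produces rotation L₁/(3EI) + L₂/(3EI) = 5.3/EI.
Compatibility: M_B·(L₁+L₂)/(3EI) = θ_0, giving M_B = 2.293 kN·m (hogging).

M_B = 2.293 kN·m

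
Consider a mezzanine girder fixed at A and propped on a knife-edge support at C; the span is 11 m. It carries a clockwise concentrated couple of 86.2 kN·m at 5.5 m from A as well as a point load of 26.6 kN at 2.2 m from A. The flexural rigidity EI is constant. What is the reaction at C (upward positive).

R_C = 10.31 kN

Take the reaction at C as the redundant and release it; the primary structure is a cantilever fixed at A.
Primary-structure tip deflection at C by superposition:
  clockwise couple 86.2 at a = 5.5: M₀a(2L − a)/(2EI) = 3911/EI
  point load 26.6 at a = 2.2: Pa²(3L − a)/(6EI) = 660.9/EI
  δ_0 = 4572/EI
Tip deflection under a unit load at C: L³/(3EI) = 443.7/EI.
The prop prevents deflection at C: R_C = δ_0/δ_{CC} = 4572/443.7 = 10.31 kN.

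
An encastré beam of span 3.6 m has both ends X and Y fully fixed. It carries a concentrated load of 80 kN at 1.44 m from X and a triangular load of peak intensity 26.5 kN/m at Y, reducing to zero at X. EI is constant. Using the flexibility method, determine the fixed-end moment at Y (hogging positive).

Release both end moments; the primary structure is a simply-supported span XY with redundants M_X and M_Y.
On the primary (simply-supported) span, the end slopes from the loading are:
  at X: point load 80 at a = 1.44: Pab(L + b)/(6LEI) = 66.36/EI
  at Y: point load 80 at a = 1.44: Pab(L + a)/(6LEI) = 58.06/EI
  at X: triangular load, peak 26.5: 7w₀L³/(360EI) = 24.04/EI
  at Y: triangular load, peak 26.5: w₀L³/(45EI) = 27.48/EI
  θ_X0 = 90.4/EI,  θ_Y0 = 85.54/EI
Flexibility coefficients: a unit moment at one end gives L/(3EI) there and L/(6EI) at the far end, so f₁₁ = f₂₂ = 1.2/EI and f₁₂ = f₂₁ = 0.6/EI.
Compatibility — zero rotation at each built-in end:
  1.2 M_X + 0.6 M_Y = 90.4
  0.6 M_X + 1.2 M_Y = 85.54
Solving the pair gives M_X = 52.92 kN·m and M_Y = 44.82 kN·m (hogging).

M_Y = 44.82 kN·m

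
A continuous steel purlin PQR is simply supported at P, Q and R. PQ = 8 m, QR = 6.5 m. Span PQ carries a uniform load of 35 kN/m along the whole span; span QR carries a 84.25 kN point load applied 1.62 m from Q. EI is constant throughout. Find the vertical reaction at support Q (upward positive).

R_Q = 257.5 kN

Take M_Q as the redundant. Released structure: two simple spans PQ and QR with a hinge at Q.
End slopes at the hinge Q, treating each span as simply supported:
  span PQ: UDL 35: wL³/(24EI) = 746.7/EI
  span QR: point load 84.25 at a = 1.62: Pab(L + b)/(6LEI) = 194.3/EI
  relative rotation θ_0 = (746.7 + 194.3)/EI = 941/EI
A unit hogging moment at Q produces rotation L₁/(3EI) + L₂/(3EI) = 4.833/EI.
Slope continuity at Q: θ_0 = M_Q·4.833/EI, so M_Q = 941/4.833 = 194.7 kN·m (hogging).
Span PQ, ΣM about P with M_Q applied at Q: R_Q^{PQ}·8 = 1120 + 194.7, so R_Q^{PQ} = 164.3 kN and R_P = 280 − 164.3 = 115.7 kN.
Span QR, ΣM about R: R_Q^{QR}·6.5 = 411.1 + 194.7, so R_Q^{QR} = 93.21 kN and R_R = 84.25 − 93.21 = -8.955 kN.
R_Q = 164.3 + 93.21 = 257.5 kN.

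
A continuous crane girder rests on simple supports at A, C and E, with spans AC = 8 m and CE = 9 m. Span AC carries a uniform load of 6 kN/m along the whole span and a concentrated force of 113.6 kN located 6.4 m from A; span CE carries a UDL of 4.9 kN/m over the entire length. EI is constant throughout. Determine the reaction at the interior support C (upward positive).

Take M_C as the redundant. Released structure: two simple spans AC and CE with a hinge at C.
Discontinuity in slope at C on the released structure — sum the simple-span end rotations:
  span AC: UDL 6: wL³/(24EI) = 128/EI
  span AC: point load 113.6 at a = 6.4: Pab(L + a)/(6LEI) = 349/EI
  span CE: UDL 4.9: wL³/(24EI) = 148.8/EI
  relative rotation θ_0 = (477 + 148.8)/EI = 625.8/EI
A unit hogging moment at C produces rotation L₁/(3EI) + L₂/(3EI) = 5.667/EI.
Slope continuity at C: θ_0 = M_C·5.667/EI, so M_C = 625.8/5.667 = 110.4 kN·m (hogging).
Span AC, ΣM about A with M_C applied at C: R_C^{AC}·8 = 919 + 110.4, so R_C^{AC} = 128.7 kN and R_A = 161.6 − 128.7 = 32.92 kN.
Span CE, ΣM about E: R_C^{CE}·9 = 198.4 + 110.4, so R_C^{CE} = 34.32 kN and R_E = 44.1 − 34.32 = 9.779 kN.
R_C = 128.7 + 34.32 = 163 kN.

R_C = 163 kN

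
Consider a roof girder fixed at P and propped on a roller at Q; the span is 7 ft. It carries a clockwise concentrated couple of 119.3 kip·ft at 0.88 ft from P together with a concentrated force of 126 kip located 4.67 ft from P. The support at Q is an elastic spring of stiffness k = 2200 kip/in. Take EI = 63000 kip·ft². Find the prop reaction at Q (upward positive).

R_Q = 69.98 kip

Release the roller at Q. Primary structure: cantilever fixed at P.
Downward deflection at the released point Q due to the loads:
  clockwise couple 119.3 at a = 0.88: M₀a(2L − a)/(2EI) = 688.7/EI
  point load 126 at a = 4.67: Pa²(3L − a)/(6EI) = 7479/EI
  δ_0 = 8168/EI
Flexibility coefficient — unit upward force at Q: δ_{QQ} = L³/(3EI) = 114.3/EI.
With EI = 63000 kip·ft²: δ_0 = 0.12964 ft and δ_{QQ} = 0.001815 ft/kip.
Compatibility — the spring shortens by R_Q/k under the reaction it provides: δ_0 − R_Q·δ_{QQ} = R_Q/k. With 1/k = 1/(2200×12) ft/kip = 0.000038 ft/kip, R_Q = δ_0 / (δ_{QQ} + 1/k) = 0.12964 / (0.001815 + 0.000038) = 69.98 kip.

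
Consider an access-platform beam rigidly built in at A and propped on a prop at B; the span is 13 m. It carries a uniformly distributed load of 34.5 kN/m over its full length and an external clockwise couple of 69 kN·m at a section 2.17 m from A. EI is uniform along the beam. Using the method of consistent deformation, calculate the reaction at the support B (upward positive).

Release the roller at B. Primary structure: cantilever fixed at A.
Free-end deflection of the primary structure under the applied loading (downward +):
  UDL 34.5: wL⁴/(8EI) = 123169/EI
  clockwise couple 69 at a = 2.17: M₀a(2L − a)/(2EI) = 1784/EI
  δ_0 = 124953/EI
Flexibility coefficient — unit upward force at B: δ_{BB} = L³/(3EI) = 732.3/EI.
Compatibility at B: δ_0 − R_B·δ_{BB} = 0, so R_B = 124953/732.3 = 170.6 kN.

R_B = 170.6 kN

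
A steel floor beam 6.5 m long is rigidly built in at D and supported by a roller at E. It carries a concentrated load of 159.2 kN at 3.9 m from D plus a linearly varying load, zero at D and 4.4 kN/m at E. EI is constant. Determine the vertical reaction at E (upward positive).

Choose R_E as the redundant. The primary structure is the cantilever fixed at D.
Deflection at E on the released cantilever, summing each load's contribution:
  point load 159.2 at a = 3.9: Pa²(3L − a)/(6EI) = 6296/EI
  triangular load, peak 4.4 at the free end: 11w₀L⁴/(120EI) = 720/EI
  δ_0 = 7016/EI
Tip deflection under a unit load at E: L³/(3EI) = 91.54/EI.
The prop prevents deflection at E: R_E = δ_0/δ_{EE} = 7016/91.54 = 76.64 kN.

R_E = 76.64 kN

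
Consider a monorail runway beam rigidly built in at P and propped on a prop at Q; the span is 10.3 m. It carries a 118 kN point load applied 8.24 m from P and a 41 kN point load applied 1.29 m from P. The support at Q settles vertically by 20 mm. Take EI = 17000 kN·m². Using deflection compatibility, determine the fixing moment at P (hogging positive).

Take the reaction at Q as the redundant and release it; the primary structure is a cantilever fixed at P.
Primary-structure tip deflection at Q by superposition:
  point load 118 at a = 8.24: Pa²(3L − a)/(6EI) = 30258/EI
  point load 41 at a = 1.29: Pa²(3L − a)/(6EI) = 336.7/EI
  δ_0 = 30595/EI
Flexibility coefficient — unit upward force at Q: δ_{QQ} = L³/(3EI) = 364.2/EI.
With EI = 17000 kN·m²: δ_0 = 1.7997 m and δ_{QQ} = 0.021426 m/kN.
Compatibility — the beam at Q must follow the support down by 0.02 m: δ_0 − R_Q·δ_{QQ} = 0.02, so R_Q = (1.7997 − 0.02)/0.021426 = 83.06 kN.
Moment equilibrium about P: M_P = Σ(load moments about P) − R_Q·L = 1025 − 83.06×10.3 = 169.7 kN·m.

M_P = 169.7 kN·m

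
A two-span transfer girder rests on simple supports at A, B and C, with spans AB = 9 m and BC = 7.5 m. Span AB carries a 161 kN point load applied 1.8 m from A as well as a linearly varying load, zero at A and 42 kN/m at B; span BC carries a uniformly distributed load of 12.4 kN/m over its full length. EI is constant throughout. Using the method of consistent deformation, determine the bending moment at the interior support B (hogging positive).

Release continuity at B by inserting a hinge; the redundant is the internal moment M_B. The primary structure is two simply-supported spans AB and BC.
End slopes at the hinge B, treating each span as simply supported:
  span AB: point load 161 at a = 1.8: Pab(L + a)/(6LEI) = 417.3/EI
  span AB: triangular load, peak 42: w₀L³/(45EI) = 680.4/EI
  span BC: UDL 12.4: wL³/(24EI) = 218/EI
  relative rotation θ_0 = (1098 + 218)/EI = 1316/EI
A unit hogging moment at B produces rotation L₁/(3EI) + L₂/(3EI) = 5.5/EI.
Slope continuity at B: θ_0 = M_B·5.5/EI, so M_B = 1316/5.5 = 239.2 kN·m (hogging).

M_B = 239.2 kN·m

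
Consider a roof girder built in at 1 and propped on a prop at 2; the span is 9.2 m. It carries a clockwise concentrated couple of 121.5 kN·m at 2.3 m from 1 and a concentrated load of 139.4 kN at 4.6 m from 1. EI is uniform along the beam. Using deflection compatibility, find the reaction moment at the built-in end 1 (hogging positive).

M_1 = 282.2 kN·m

Choose R_2 as the redundant. The primary structure is the cantilever fixed at 1.
Primary-structure tip deflection at 2 by superposition:
  clockwise couple 121.5 at a = 2.3: M₀a(2L − a)/(2EI) = 2250/EI
  point load 139.4 at a = 4.6: Pa²(3L − a)/(6EI) = 11307/EI
  δ_0 = 13557/EI
Tip deflection under a unit load at 2: L³/(3EI) = 259.6/EI.
The prop prevents deflection at 2: R_2 = δ_0/δ_{22} = 13557/259.6 = 52.23 kN.
Moment equilibrium about 1: M_1 = Σ(load moments about 1) − R_2·L = 762.7 − 52.23×9.2 = 282.2 kN·m.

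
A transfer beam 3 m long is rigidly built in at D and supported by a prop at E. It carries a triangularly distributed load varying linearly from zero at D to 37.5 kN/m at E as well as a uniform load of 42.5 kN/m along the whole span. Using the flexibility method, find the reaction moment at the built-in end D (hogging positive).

M_D = 67.5 kN·m

Remove the prop at E; the released (primary) structure is a cantilever built in at D.
Free-end deflection of the primary structure under the applied loading (downward +):
  triangular load, peak 37.5 at the free end: 11w₀L⁴/(120EI) = 278.4/EI
  UDL 42.5: wL⁴/(8EI) = 430.3/EI
  δ_0 = 708.8/EI
Tip deflection under a unit load at E: L³/(3EI) = 9/EI.
The prop prevents deflection at E: R_E = δ_0/δ_{EE} = 708.8/9 = 78.75 kN.
Moment equilibrium about D: M_D = Σ(load moments about D) − R_E·L = 303.8 − 78.75×3 = 67.5 kN·m.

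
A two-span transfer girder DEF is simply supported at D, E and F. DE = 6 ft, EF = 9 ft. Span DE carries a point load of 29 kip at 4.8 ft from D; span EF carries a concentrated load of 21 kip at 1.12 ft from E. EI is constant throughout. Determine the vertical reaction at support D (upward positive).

Insert a hinge at E; M_E is the redundant, and each span becomes simply supported.
Rotations at E on the released spans (each span's end-slope, ×1/EI):
  span DE: point load 29 at a = 4.8: Pab(L + a)/(6LEI) = 50.11/EI
  span EF: point load 21 at a = 1.12: Pab(L + b)/(6LEI) = 57.94/EI
  relative rotation θ_0 = (50.11 + 57.94)/EI = 108/EI
A unit hogging moment at E produces rotation L₁/(3EI) + L₂/(3EI) = 5/EI.
Slope continuity at E: θ_0 = M_E·5/EI, so M_E = 108/5 = 21.61 kip·ft (hogging).
Span DE, ΣM about D with M_E applied at E: R_E^{DE}·6 = 139.2 + 21.61, so R_E^{DE} = 26.8 kip and R_D = 29 − 26.8 = 2.198 kip.

R_D = 2.198 kip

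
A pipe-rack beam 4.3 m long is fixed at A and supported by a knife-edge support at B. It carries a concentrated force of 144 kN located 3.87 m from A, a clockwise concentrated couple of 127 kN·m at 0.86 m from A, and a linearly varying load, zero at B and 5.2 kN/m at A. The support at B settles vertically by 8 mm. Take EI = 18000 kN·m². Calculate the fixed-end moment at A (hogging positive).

M_A = 118.8 kN·m

Choose R_B as the redundant. The primary structure is the cantilever fixed at A.
Downward deflection at the released point B due to the loads:
  point load 144 at a = 3.87: Pa²(3L − a)/(6EI) = 3246/EI
  clockwise couple 127 at a = 0.86: M₀a(2L − a)/(2EI) = 422.7/EI
  triangular load, peak 5.2 at the fixed end: w₀L⁴/(30EI) = 59.26/EI
  δ_0 = 3728/EI
Flexibility coefficient — unit upward force at B: δ_{BB} = L³/(3EI) = 26.5/EI.
With EI = 18000 kN·m²: δ_0 = 0.2071 m and δ_{BB} = 0.001472 m/kN.
Compatibility — the beam at B must follow the support down by 0.008 m: δ_0 − R_B·δ_{BB} = 0.008, so R_B = (0.2071 − 0.008)/0.001472 = 135.2 kN.
Moment equilibrium about A: M_A = Σ(load moments about A) − R_B·L = 700.3 − 135.2×4.3 = 118.8 kN·m.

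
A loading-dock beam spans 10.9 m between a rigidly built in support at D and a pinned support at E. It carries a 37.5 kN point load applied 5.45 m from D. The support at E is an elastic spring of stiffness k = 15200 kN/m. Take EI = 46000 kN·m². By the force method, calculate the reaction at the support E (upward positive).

Choose R_E as the redundant. The primary structure is the cantilever fixed at D.
Deflection at E on the released cantilever, summing each load's contribution:
  point load 37.5 at a = 5.45: Pa²(3L − a)/(6EI) = 5059/EI
Flexibility coefficient — unit upward force at E: δ_{EE} = L³/(3EI) = 431.7/EI.
With EI = 46000 kN·m²: δ_0 = 0.10997 m and δ_{EE} = 0.009384 m/kN.
Compatibility — the spring shortens by R_E/k under the reaction it provides: δ_0 − R_E·δ_{EE} = R_E/k. With 1/k = 0.000066 m/kN, R_E = δ_0 / (δ_{EE} + 1/k) = 0.10997 / (0.009384 + 0.000066) = 11.64 kN.

R_E = 11.64 kN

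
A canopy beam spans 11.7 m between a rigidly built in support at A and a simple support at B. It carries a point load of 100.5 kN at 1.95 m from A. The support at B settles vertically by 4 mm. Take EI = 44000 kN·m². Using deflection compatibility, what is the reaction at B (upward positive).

R_B = 3.625 kN

Take the reaction at B as the redundant and release it; the primary structure is a cantilever fixed at A.
Downward deflection at the released point B due to the loads:
  point load 100.5 at a = 1.95: Pa²(3L − a)/(6EI) = 2111/EI
Tip deflection under a unit load at B: L³/(3EI) = 533.9/EI.
With EI = 44000 kN·m²: δ_0 = 0.047986 m and δ_{BB} = 0.012133 m/kN.
Compatibility — the beam at B must follow the support down by 0.004 m: δ_0 − R_B·δ_{BB} = 0.004, so R_B = (0.047986 − 0.004)/0.012133 = 3.625 kN.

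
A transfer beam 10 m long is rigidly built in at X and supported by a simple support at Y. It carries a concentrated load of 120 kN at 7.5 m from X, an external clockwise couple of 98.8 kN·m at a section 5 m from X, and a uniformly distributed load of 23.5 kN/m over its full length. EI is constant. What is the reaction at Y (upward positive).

Choose R_Y as the redundant. The primary structure is the cantilever fixed at X.
Downward deflection at the released point Y due to the loads:
  point load 120 at a = 7.5: Pa²(3L − a)/(6EI) = 25312/EI
  clockwise couple 98.8 at a = 5: M₀a(2L − a)/(2EI) = 3705/EI
  UDL 23.5: wL⁴/(8EI) = 29375/EI
  δ_0 = 58392/EI
Tip deflection under a unit load at Y: L³/(3EI) = 333.3/EI.
Compatibility at Y: δ_0 − R_Y·δ_{YY} = 0, so R_Y = 58392/333.3 = 175.2 kN.

R_Y = 175.2 kN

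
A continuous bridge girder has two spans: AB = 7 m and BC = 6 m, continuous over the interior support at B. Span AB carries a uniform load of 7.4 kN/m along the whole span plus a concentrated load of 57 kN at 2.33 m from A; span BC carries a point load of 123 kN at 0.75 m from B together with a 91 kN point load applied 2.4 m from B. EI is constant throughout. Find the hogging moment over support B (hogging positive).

M_B = 139.5 kN·m

Release continuity at B by inserting a hinge; the redundant is the internal moment M_B. The primary structure is two simply-supported spans AB and BC.
Rotations at B on the released spans (each span's end-slope, ×1/EI):
  span AB: UDL 7.4: wL³/(24EI) = 105.8/EI
  span AB: point load 57 at a = 2.33: Pab(L + a)/(6LEI) = 137.8/EI
  span BC: point load 123 at a = 0.75: Pab(L + b)/(6LEI) = 151.3/EI
  span BC: point load 91 at a = 2.4: Pab(L + b)/(6LEI) = 209.7/EI
  relative rotation θ_0 = (243.5 + 361)/EI = 604.5/EI
A unit hogging moment at B produces rotation L₁/(3EI) + L₂/(3EI) = 4.333/EI.
Slope continuity at B: θ_0 = M_B·4.333/EI, so M_B = 604.5/4.333 = 139.5 kN·m (hogging).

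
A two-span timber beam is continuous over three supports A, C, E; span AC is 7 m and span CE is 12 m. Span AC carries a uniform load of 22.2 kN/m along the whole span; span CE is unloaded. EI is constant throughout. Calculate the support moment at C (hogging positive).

Take M_C as the redundant. Released structure: two simple spans AC and CE with a hinge at C.
End slopes at the hinge C, treating each span as simply supported:
  span AC: UDL 22.2: wL³/(24EI) = 317.3/EI
  relative rotation θ_0 = (317.3 + 0)/EI = 317.3/EI
A unit hogging moment at C produces rotation L₁/(3EI) + L₂/(3EI) = 6.333/EI.
Slope continuity at C: θ_0 = M_C·6.333/EI, so M_C = 317.3/6.333 = 50.1 kN·m (hogging).

M_C = 50.1 kN·m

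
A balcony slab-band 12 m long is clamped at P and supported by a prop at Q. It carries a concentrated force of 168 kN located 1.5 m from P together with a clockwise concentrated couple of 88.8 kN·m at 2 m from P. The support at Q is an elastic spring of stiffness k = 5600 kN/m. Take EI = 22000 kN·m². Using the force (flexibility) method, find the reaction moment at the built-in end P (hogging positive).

M_P = 255.4 kN·m

Release the roller at Q. Primary structure: cantilever fixed at P.
Deflection at Q on the released cantilever, summing each load's contribution:
  point load 168 at a = 1.5: Pa²(3L − a)/(6EI) = 2174/EI
  clockwise couple 88.8 at a = 2: M₀a(2L − a)/(2EI) = 1954/EI
  δ_0 = 4127/EI
Tip deflection under a unit load at Q: L³/(3EI) = 576/EI.
With EI = 22000 kN·m²: δ_0 = 0.1876 m and δ_{QQ} = 0.026182 m/kN.
Compatibility — the spring shortens by R_Q/k under the reaction it provides: δ_0 − R_Q·δ_{QQ} = R_Q/k. With 1/k = 0.000179 m/kN, R_Q = δ_0 / (δ_{QQ} + 1/k) = 0.1876 / (0.026182 + 0.000179) = 7.117 kN.
Moment equilibrium about P: M_P = Σ(load moments about P) − R_Q·L = 340.8 − 7.117×12 = 255.4 kN·m.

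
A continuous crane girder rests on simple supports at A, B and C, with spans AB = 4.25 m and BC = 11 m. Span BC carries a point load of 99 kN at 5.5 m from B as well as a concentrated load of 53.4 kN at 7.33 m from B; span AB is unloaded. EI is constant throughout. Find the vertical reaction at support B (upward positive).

Release continuity at B by inserting a hinge; the redundant is the internal moment M_B. The primary structure is two simply-supported spans AB and BC.
Discontinuity in slope at B on the released structure — sum the simple-span end rotations:
  span BC: point load 99 at a = 5.5: Pab(L + b)/(6LEI) = 748.7/EI
  span BC: point load 53.4 at a = 7.33: Pab(L + b)/(6LEI) = 319.3/EI
  relative rotation θ_0 = (0 + 1068)/EI = 1068/EI
A unit hogging moment at B produces rotation L₁/(3EI) + L₂/(3EI) = 5.083/EI.
Compatibility: M_B·(L₁+L₂)/(3EI) = θ_0, giving M_B = 210.1 kN·m (hogging).
Span AB, ΣM about A with M_B applied at B: R_B^{AB}·4.25 = 0 + 210.1, so R_B^{AB} = 49.43 kN and R_A = 0 − 49.43 = -49.43 kN.
Span BC, ΣM about C: R_B^{BC}·11 = 740.5 + 210.1, so R_B^{BC} = 86.42 kN and R_C = 152.4 − 86.42 = 65.98 kN.
R_B = 49.43 + 86.42 = 135.9 kN.

R_B = 135.9 kN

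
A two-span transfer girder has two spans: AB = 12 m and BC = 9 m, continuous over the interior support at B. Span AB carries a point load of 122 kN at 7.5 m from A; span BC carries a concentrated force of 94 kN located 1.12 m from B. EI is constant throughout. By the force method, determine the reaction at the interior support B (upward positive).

Take M_B as the redundant. Released structure: two simple spans AB and BC with a hinge at B.
End slopes at the hinge B, treating each span as simply supported:
  span AB: point load 122 at a = 7.5: Pab(L + a)/(6LEI) = 1115/EI
  span BC: point load 94 at a = 1.12: Pab(L + b)/(6LEI) = 259.3/EI
  relative rotation θ_0 = (1115 + 259.3)/EI = 1374/EI
A unit hogging moment at B produces rotation L₁/(3EI) + L₂/(3EI) = 7/EI.
Compatibility: M_B·(L₁+L₂)/(3EI) = θ_0, giving M_B = 196.4 kN·m (hogging).
Span AB, ΣM about A with M_B applied at B: R_B^{AB}·12 = 915 + 196.4, so R_B^{AB} = 92.61 kN and R_A = 122 − 92.61 = 29.39 kN.
Span BC, ΣM about C: R_B^{BC}·9 = 740.7 + 196.4, so R_B^{BC} = 104.1 kN and R_C = 94 − 104.1 = -10.12 kN.
R_B = 92.61 + 104.1 = 196.7 kN.

R_B = 196.7 kN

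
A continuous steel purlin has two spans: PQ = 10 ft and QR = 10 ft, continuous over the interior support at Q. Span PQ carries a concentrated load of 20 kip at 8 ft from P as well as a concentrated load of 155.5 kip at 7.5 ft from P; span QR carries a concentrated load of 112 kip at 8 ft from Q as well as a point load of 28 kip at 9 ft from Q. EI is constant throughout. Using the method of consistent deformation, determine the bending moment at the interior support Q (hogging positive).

M_Q = 202.6 kip·ft

Insert a hinge at Q; M_Q is the redundant, and each span becomes simply supported.
End slopes at the hinge Q, treating each span as simply supported:
  span PQ: point load 20 at a = 8: Pab(L + a)/(6LEI) = 96/EI
  span PQ: point load 155.5 at a = 7.5: Pab(L + a)/(6LEI) = 850.4/EI
  span QR: point load 112 at a = 8: Pab(L + b)/(6LEI) = 358.4/EI
  span QR: point load 28 at a = 9: Pab(L + b)/(6LEI) = 46.2/EI
  relative rotation θ_0 = (946.4 + 404.6)/EI = 1351/EI
A unit hogging moment at Q produces rotation L₁/(3EI) + L₂/(3EI) = 6.667/EI.
Slope continuity at Q: θ_0 = M_Q·6.667/EI, so M_Q = 1351/6.667 = 202.6 kip·ft (hogging).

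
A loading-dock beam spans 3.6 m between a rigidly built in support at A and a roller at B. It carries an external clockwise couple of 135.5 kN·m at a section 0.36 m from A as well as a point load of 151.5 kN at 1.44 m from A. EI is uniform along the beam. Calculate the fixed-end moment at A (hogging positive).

M_A = 201.6 kN·m

Take the reaction at B as the redundant and release it; the primary structure is a cantilever fixed at A.
Primary-structure tip deflection at B by superposition:
  clockwise couple 135.5 at a = 0.36: M₀a(2L − a)/(2EI) = 166.8/EI
  point load 151.5 at a = 1.44: Pa²(3L − a)/(6EI) = 490.1/EI
  δ_0 = 656.9/EI
Flexibility coefficient — unit upward force at B: δ_{BB} = L³/(3EI) = 15.55/EI.
The prop prevents deflection at B: R_B = δ_0/δ_{BB} = 656.9/15.55 = 42.24 kN.
Moment equilibrium about A: M_A = Σ(load moments about A) − R_B·L = 353.7 − 42.24×3.6 = 201.6 kN·m.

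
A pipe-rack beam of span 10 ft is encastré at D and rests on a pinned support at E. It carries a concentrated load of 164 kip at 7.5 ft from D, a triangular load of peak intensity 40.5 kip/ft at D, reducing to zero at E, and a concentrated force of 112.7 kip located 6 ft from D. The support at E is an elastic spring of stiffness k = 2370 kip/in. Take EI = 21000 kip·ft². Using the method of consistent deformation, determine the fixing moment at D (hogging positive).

M_D = 655.8 kip·ft

Remove the prop at E; the released (primary) structure is a cantilever built in at D.
Downward deflection at the released point E due to the loads:
  point load 164 at a = 7.5: Pa²(3L − a)/(6EI) = 34594/EI
  triangular load, peak 40.5 at the fixed end: w₀L⁴/(30EI) = 13500/EI
  point load 112.7 at a = 6: Pa²(3L − a)/(6EI) = 16229/EI
  δ_0 = 64323/EI
Flexibility coefficient — unit upward force at E: δ_{EE} = L³/(3EI) = 333.3/EI.
With EI = 21000 kip·ft²: δ_0 = 3.063 ft and δ_{EE} = 0.015873 ft/kip.
Compatibility — the spring shortens by R_E/k under the reaction it provides: δ_0 − R_E·δ_{EE} = R_E/k. With 1/k = 1/(2370×12) ft/kip = 0.000035 ft/kip, R_E = δ_0 / (δ_{EE} + 1/k) = 3.063 / (0.015873 + 0.000035) = 192.5 kip.
Moment equilibrium about D: M_D = Σ(load moments about D) − R_E·L = 2581 − 192.5×10 = 655.8 kip·ft.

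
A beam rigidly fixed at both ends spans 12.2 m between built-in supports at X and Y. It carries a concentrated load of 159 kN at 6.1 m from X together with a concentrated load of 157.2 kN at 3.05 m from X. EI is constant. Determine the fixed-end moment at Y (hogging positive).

Release both end moments; the primary structure is a simply-supported span XY with redundants M_X and M_Y.
Simple-span end rotations at X and Y under the given loads:
  at X: point load 159 at a = 6.1: Pab(L + b)/(6LEI) = 1479/EI
  at Y: point load 159 at a = 6.1: Pab(L + a)/(6LEI) = 1479/EI
  at X: point load 157.2 at a = 3.05: Pab(L + b)/(6LEI) = 1280/EI
  at Y: point load 157.2 at a = 3.05: Pab(L + a)/(6LEI) = 914/EI
  θ_X0 = 2759/EI,  θ_Y0 = 2393/EI
Flexibility coefficients: a unit moment at one end gives L/(3EI) there and L/(6EI) at the far end, so f₁₁ = f₂₂ = 4.067/EI and f₁₂ = f₂₁ = 2.033/EI.
Compatibility — zero rotation at each built-in end:
  4.067 M_X + 2.033 M_Y = 2759
  2.033 M_X + 4.067 M_Y = 2393
Solving the pair gives M_X = 512.2 kN·m and M_Y = 332.4 kN·m (hogging).

M_Y = 332.4 kN·m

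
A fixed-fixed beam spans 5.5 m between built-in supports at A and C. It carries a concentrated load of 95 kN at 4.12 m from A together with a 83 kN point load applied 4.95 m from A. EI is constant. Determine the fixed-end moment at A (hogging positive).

M_A = 28.75 kN·m

Release both end moments; the primary structure is a simply-supported span AC with redundants M_A and M_C.
End rotations of the released simple span under the applied load (×1/EI):
  at A: point load 95 at a = 4.12: Pab(L + b)/(6LEI) = 112.6/EI
  at C: point load 95 at a = 4.12: Pab(L + a)/(6LEI) = 157.5/EI
  at A: point load 83 at a = 4.95: Pab(L + b)/(6LEI) = 41.43/EI
  at C: point load 83 at a = 4.95: Pab(L + a)/(6LEI) = 71.56/EI
  θ_A0 = 154/EI,  θ_C0 = 229/EI
Flexibility coefficients: a unit moment at one end gives L/(3EI) there and L/(6EI) at the far end, so f₁₁ = f₂₂ = 1.833/EI and f₁₂ = f₂₁ = 0.9167/EI.
Compatibility — zero rotation at each built-in end:
  1.833 M_A + 0.9167 M_C = 154
  0.9167 M_A + 1.833 M_C = 229
Solving the pair gives M_A = 28.75 kN·m and M_C = 110.5 kN·m (hogging).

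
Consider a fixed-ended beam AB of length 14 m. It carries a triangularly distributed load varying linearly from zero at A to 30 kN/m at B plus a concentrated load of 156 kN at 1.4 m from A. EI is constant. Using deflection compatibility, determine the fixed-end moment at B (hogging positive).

M_B = 313.7 kN·m

Take the two fixed-end moments M_A, M_B as redundants; the released structure is the simple span AB.
End rotations of the released simple span under the applied load (×1/EI):
  at A: triangular load, peak 30: 7w₀L³/(360EI) = 1601/EI
  at B: triangular load, peak 30: w₀L³/(45EI) = 1829/EI
  at A: point load 156 at a = 1.4: Pab(L + b)/(6LEI) = 871.4/EI
  at B: point load 156 at a = 1.4: Pab(L + a)/(6LEI) = 504.5/EI
  θ_A0 = 2472/EI,  θ_B0 = 2334/EI
Flexibility coefficients: a unit moment at one end gives L/(3EI) there and L/(6EI) at the far end, so f₁₁ = f₂₂ = 4.667/EI and f₁₂ = f₂₁ = 2.333/EI.
Compatibility — zero rotation at each built-in end:
  4.667 M_A + 2.333 M_B = 2472
  2.333 M_A + 4.667 M_B = 2334
Solving the pair gives M_A = 372.9 kN·m and M_B = 313.7 kN·m (hogging).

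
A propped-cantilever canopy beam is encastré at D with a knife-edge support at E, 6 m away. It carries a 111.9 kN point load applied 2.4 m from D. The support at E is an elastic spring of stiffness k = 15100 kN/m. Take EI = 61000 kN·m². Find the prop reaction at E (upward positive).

Choose R_E as the redundant. The primary structure is the cantilever fixed at D.
Downward deflection at the released point E due to the loads:
  point load 111.9 at a = 2.4: Pa²(3L − a)/(6EI) = 1676/EI
Flexibility coefficient — unit upward force at E: δ_{EE} = L³/(3EI) = 72/EI.
With EI = 61000 kN·m²: δ_0 = 0.027472 m and δ_{EE} = 0.00118 m/kN.
Compatibility — the spring shortens by R_E/k under the reaction it provides: δ_0 − R_E·δ_{EE} = R_E/k. With 1/k = 0.000066 m/kN, R_E = δ_0 / (δ_{EE} + 1/k) = 0.027472 / (0.00118 + 0.000066) = 22.04 kN.

R_E = 22.04 kN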